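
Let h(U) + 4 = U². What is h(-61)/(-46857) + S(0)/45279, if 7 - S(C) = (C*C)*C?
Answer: -55991348/707212701 ≈ -0.079172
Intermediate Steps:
S(C) = 7 - C³ (S(C) = 7 - C*C*C = 7 - C²*C = 7 - C³)
h(U) = -4 + U²
h(-61)/(-46857) + S(0)/45279 = (-4 + (-61)²)/(-46857) + (7 - 1*0³)/45279 = (-4 + 3721)*(-1/46857) + (7 - 1*0)*(1/45279) = 3717*(-1/46857) + (7 + 0)*(1/45279) = -1239/15619 + 7*(1/45279) = -1239/15619 + 7/45279 = -55991348/707212701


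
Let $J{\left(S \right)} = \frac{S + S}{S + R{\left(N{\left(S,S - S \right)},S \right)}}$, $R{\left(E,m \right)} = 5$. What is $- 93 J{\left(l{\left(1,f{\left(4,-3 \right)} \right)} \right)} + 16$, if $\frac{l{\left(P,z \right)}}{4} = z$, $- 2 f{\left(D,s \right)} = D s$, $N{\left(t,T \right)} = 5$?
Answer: $- \frac{4000}{29} \approx -137.93$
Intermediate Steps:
$f{\left(D,s \right)} = - \frac{D s}{2}$
$l{\left(P,z \right)} = 4 z$
$J{\left(S \right)} = \frac{2 S}{5 + S}$ ($J{\left(S \right)} = \frac{S + S}{S + 5} = \frac{2 S}{5 + S}$)
$- 93 J{\left(l{\left(1,f{\left(4,-3 \right)} \right)} \right)} + 16 = - 93 \frac{2 \cdot 4 \left(\left(- \frac{1}{2}\right) 4 \left(-3\right)\right)}{5 + 4 \left(\left(- \frac{1}{2}\right) 4 \left(-3\right)\right)} + 16 = - 93 \frac{2 \cdot 4 \cdot 6}{5 + 4 \cdot 6} + 16 = - 93 \cdot 2 \cdot 24 \frac{1}{5 + 24} + 16 = - 93 \cdot 2 \cdot 24 \cdot \frac{1}{29} + 16 = \left(-93\right) \frac{48}{29} + 16 = - \frac{4464}{29} + 16 = - \frac{4000}{29}$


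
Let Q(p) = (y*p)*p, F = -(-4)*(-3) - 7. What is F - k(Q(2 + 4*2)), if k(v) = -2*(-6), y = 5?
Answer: -31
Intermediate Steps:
F = -19 (F = -2*6 - 7 = -12 - 7 = -19)
Q(p) = 5*p**2 (Q(p) = (5*p)*p = 5*p**2)
k(v) = 12
F - k(Q(2 + 4*2)) = -19 - 1*12 = -19 - 12 = -31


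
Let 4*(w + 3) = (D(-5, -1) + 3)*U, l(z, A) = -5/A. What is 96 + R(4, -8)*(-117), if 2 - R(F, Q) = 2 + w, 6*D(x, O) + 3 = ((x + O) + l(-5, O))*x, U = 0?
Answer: -255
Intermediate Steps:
D(x, O) = -1/2 + x*(O + x - 5/O)/6 (D(x, O) = -1/2 + (((x + O) - 5/O)*x)/6 = -1/2 + (((O + x) - 5/O)*x)/6 = -1/2 + ((O + x - 5/O)*x)/6 = -1/2 + (x*(O + x - 5/O))/6 = -1/2 + x*(O + x - 5/O)/6)
w = -3 (w = -3 + (((1/6)*(-5*(-5) - (-3 + (-5)**2 - 1*(-5)))/(-1) + 3)*0)/4 = -3 + (((1/6)*(-1)*(25 - (-3 + 25 + 5)) + 3)*0)/4 = -3 + (((1/6)*(-1)*(25 - 1*27) + 3)*0)/4 = -3 + (((1/6)*(-1)*(25 - 27) + 3)*0)/4 = -3 + (((1/6)*(-1)*(-2) + 3)*0)/4 = -3 + ((1/3 + 3)*0)/4 = -3 + ((10/3)*0)/4 = -3 + (1/4)*0 = -3 + 0 = -3)
R(F, Q) = 3 (R(F, Q) = 2 - (2 - 3) = 2 - 1*(-1) = 2 + 1 = 3)
96 + R(4, -8)*(-117) = 96 + 3*(-117) = 96 - 351 = -255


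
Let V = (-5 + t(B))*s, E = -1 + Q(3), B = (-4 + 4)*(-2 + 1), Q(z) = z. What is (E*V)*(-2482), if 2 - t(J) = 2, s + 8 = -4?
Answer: -297840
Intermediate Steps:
s = -12 (s = -8 - 4 = -12)
B = 0 (B = 0*(-1) = 0)
E = 2 (E = -1 + 3 = 2)
t(J) = 0 (t(J) = 2 - 1*2 = 2 - 2 = 0)
V = 60 (V = (-5 + 0)*(-12) = -5*(-12) = 60)
(E*V)*(-2482) = (2*60)*(-2482) = 120*(-2482) = -297840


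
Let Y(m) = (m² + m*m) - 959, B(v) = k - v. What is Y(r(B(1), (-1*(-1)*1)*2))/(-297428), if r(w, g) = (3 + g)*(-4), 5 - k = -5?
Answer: 159/297428 ≈ 0.00053458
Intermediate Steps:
k = 10 (k = 5 - 1*(-5) = 5 + 5 = 10)
B(v) = 10 - v
r(w, g) = -12 - 4*g
Y(m) = -959 + 2*m² (Y(m) = (m² + m²) - 959 = 2*m² - 959 = -959 + 2*m²)
Y(r(B(1), (-1*(-1)*1)*2))/(-297428) = (-959 + 2*(-12 - 4*-1*(-1)*1*2)²)/(-297428) = (-959 + 2*(-12 - 4*1*1*2)²)*(-1/297428) = (-959 + 2*(-12 - 4*2)²)*(-1/297428) = (-959 + 2*(-12 - 8)²)*(-1/297428) = (-959 + 2*(-20)²)*(-1/297428) = (-959 + 2*400)*(-1/297428) = (-959 + 800)*(-1/297428) = -159*(-1/297428) = 159/297428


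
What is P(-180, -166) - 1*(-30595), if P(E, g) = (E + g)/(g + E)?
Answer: 30596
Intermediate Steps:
P(E, g) = 1 (P(E, g) = (E + g)/(E + g) = 1)
P(-180, -166) - 1*(-30595) = 1 - 1*(-30595) = 1 + 30595 = 30596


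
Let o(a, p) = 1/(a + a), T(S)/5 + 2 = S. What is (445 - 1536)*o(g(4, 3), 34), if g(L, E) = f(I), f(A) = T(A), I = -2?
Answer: 1091/40 ≈ 27.275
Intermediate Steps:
T(S) = -10 + 5*S
f(A) = -10 + 5*A
g(L, E) = -20 (g(L, E) = -10 + 5*(-2) = -10 - 10 = -20)
o(a, p) = 1/(2*a)
(445 - 1536)*o(g(4, 3), 34) = (445 - 1536)*((½)/(-20)) = -1091*(-1)/(2*20) = -1091*(-1/40) = 1091/40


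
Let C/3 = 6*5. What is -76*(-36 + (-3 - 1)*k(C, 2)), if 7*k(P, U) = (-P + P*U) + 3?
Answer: 47424/7 ≈ 6774.9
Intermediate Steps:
C = 90 (C = 3*(6*5) = 3*30 = 90)
k(P, U) = 3/7 - P/7 + P*U/7 (k(P, U) = ((-P + P*U) + 3)/7 = (3 - P + P*U)/7 = 3/7 - P/7 + P*U/7)
-76*(-36 + (-3 - 1)*k(C, 2)) = -76*(-36 + (-3 - 1)*(3/7 - 1/7*90 + (1/7)*90*2)) = -76*(-36 - 4*(3/7 - 90/7 + 180/7)) = -76*(-36 - 4*93/7) = -76*(-36 - 372/7) = -76*(-624/7) = 47424/7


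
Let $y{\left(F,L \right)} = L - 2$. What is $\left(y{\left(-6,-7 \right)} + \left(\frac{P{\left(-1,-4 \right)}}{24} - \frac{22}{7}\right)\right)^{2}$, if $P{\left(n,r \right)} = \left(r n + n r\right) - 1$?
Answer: $\frac{3964081}{28224} \approx 140.45$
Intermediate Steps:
$P{\left(n,r \right)} = -1 + 2 n r$ ($P{\left(n,r \right)} = \left(n r + n r\right) - 1 = 2 n r - 1 = -1 + 2 n r$)
$y{\left(F,L \right)} = -2 + L$ ($y{\left(F,L \right)} = L - 2 = -2 + L$)
$\left(y{\left(-6,-7 \right)} + \left(\frac{P{\left(-1,-4 \right)}}{24} - \frac{22}{7}\right)\right)^{2} = \left(\left(-2 - 7\right) - \left(\frac{22}{7} - \frac{-1 + 2 \left(-1\right) \left(-4\right)}{24}\right)\right)^{2} = \left(-9 - \left(\frac{22}{7} - \left(-1 + 8\right) \frac{1}{24}\right)\right)^{2} = \left(-9 + \left(7 \cdot \frac{1}{24} - \frac{22}{7}\right)\right)^{2} = \left(-9 + \left(\frac{7}{24} - \frac{22}{7}\right)\right)^{2} = \left(-9 - \frac{479}{168}\right)^{2} = \left(- \frac{1991}{168}\right)^{2} = \frac{3964081}{28224}$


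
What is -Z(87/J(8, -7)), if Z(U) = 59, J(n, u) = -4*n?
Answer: -59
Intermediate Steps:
-Z(87/J(8, -7)) = -1*59 = -59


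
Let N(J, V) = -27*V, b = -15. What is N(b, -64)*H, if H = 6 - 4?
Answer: 3456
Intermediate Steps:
H = 2
N(b, -64)*H = -27*(-64)*2 = 1728*2 = 3456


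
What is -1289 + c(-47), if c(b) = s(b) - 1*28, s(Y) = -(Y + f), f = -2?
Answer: -1268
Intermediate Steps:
s(Y) = 2 - Y (s(Y) = -(Y - 2) = -(-2 + Y) = 2 - Y)
c(b) = -26 - b (c(b) = (2 - b) - 1*28 = (2 - b) - 28 = -26 - b)
-1289 + c(-47) = -1289 + (-26 - 1*(-47)) = -1289 + (-26 + 47) = -1289 + 21 = -1268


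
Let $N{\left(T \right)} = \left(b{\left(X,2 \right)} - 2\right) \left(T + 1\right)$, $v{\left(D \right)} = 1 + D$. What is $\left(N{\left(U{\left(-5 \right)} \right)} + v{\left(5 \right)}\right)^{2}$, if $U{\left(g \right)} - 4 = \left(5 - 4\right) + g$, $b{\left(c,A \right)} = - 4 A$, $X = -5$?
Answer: $16$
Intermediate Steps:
$U{\left(g \right)} = 5 + g$ ($U{\left(g \right)} = 4 + \left(\left(5 - 4\right) + g\right) = 4 + \left(1 + g\right) = 5 + g$)
$N{\left(T \right)} = -10 - 10 T$ ($N{\left(T \right)} = \left(\left(-4\right) 2 - 2\right) \left(T + 1\right) = \left(-8 - 2\right) \left(1 + T\right) = - 10 \left(1 + T\right) = -10 - 10 T$)
$\left(N{\left(U{\left(-5 \right)} \right)} + v{\left(5 \right)}\right)^{2} = \left(\left(-10 - 10 \left(5 - 5\right)\right) + \left(1 + 5\right)\right)^{2} = \left(\left(-10 - 0\right) + 6\right)^{2} = \left(\left(-10 + 0\right) + 6\right)^{2} = \left(-10 + 6\right)^{2} = \left(-4\right)^{2} = 16$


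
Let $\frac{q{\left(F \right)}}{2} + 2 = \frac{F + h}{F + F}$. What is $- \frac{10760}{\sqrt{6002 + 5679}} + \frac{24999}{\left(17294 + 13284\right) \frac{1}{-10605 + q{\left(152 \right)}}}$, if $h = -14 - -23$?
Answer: $- \frac{40308562593}{4647856} - \frac{10760 \sqrt{11681}}{11681} \approx -8772.1$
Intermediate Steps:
$h = 9$ ($h = -14 + 23 = 9$)
$q{\left(F \right)} = -4 + \frac{9 + F}{F}$ ($q{\left(F \right)} = -4 + 2 \frac{F + 9}{F + F} = -4 + 2 \frac{9 + F}{2 F} = -4 + \frac{9 + F}{F}$)
$- \frac{10760}{\sqrt{6002 + 5679}} + \frac{24999}{\left(17294 + 13284\right) \frac{1}{-10605 + q{\left(152 \right)}}} = - \frac{10760}{\sqrt{6002 + 5679}} + \frac{24999}{\left(17294 + 13284\right) \frac{1}{-10605 - \left(3 - \frac{9}{152}\right)}} = - \frac{10760}{\sqrt{11681}} + \frac{24999}{30578 \frac{1}{-10605 + \left(-3 + 9 \cdot \frac{1}{152}\right)}} = - 10760 \frac{\sqrt{11681}}{11681} + \frac{24999}{30578 \frac{1}{-10605 + \left(-3 + \frac{9}{152}\right)}} = - \frac{10760 \sqrt{11681}}{11681} + \frac{24999}{30578 \frac{1}{-10605 - \frac{447}{152}}} = - \frac{10760 \sqrt{11681}}{11681} + \frac{24999}{30578 \frac{1}{- \frac{1612407}{152}}} = - \frac{10760 \sqrt{11681}}{11681} + \frac{24999}{30578 \left(- \frac{152}{1612407}\right)} = - \frac{10760 \sqrt{11681}}{11681} + \frac{24999}{- \frac{4647856}{1612407}} = - \frac{10760 \sqrt{11681}}{11681} + 24999 \left(- \frac{1612407}{4647856}\right) = - \frac{10760 \sqrt{11681}}{11681} - \frac{40308562593}{4647856} = - \frac{40308562593}{4647856} - \frac{10760 \sqrt{11681}}{11681}$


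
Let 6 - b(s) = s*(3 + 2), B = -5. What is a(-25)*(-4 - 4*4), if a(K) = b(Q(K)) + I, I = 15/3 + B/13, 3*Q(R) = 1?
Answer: -6980/39 ≈ -178.97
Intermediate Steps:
Q(R) = 1/3 (Q(R) = (1/3)*1 = 1/3)
b(s) = 6 - 5*s (b(s) = 6 - s*(3 + 2) = 6 - s*5 = 6 - 5*s)
I = 60/13 (I = 15/3 - 5/13 = 15*(1/3) - 5*1/13 = 5 - 5/13 = 60/13 ≈ 4.6154)
a(K) = 349/39 (a(K) = (6 - 5*1/3) + 60/13 = (6 - 5/3) + 60/13 = 13/3 + 60/13 = 349/39)
a(-25)*(-4 - 4*4) = 349*(-4 - 4*4)/39 = 349*(-4 - 16)/39 = (349/39)*(-20) = -6980/39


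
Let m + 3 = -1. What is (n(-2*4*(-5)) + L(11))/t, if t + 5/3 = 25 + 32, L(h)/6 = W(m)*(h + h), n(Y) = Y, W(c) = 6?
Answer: 1248/83 ≈ 15.036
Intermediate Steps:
m = -4 (m = -3 - 1 = -4)
L(h) = 72*h (L(h) = 6*(6*(h + h)) = 6*(6*(2*h)) = 6*(12*h) = 72*h)
t = 166/3 (t = -5/3 + (25 + 32) = -5/3 + 57 = 166/3 ≈ 55.333)
(n(-2*4*(-5)) + L(11))/t = (-2*4*(-5) + 72*11)/(166/3) = 3*(-8*(-5) + 792)/166 = 3*(40 + 792)/166 = (3/166)*832 = 1248/83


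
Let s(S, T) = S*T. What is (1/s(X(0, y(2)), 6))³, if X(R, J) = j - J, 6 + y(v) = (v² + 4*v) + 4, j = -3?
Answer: -1/474552 ≈ -2.1073e-6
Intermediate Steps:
y(v) = -2 + v² + 4*v (y(v) = -6 + ((v² + 4*v) + 4) = -6 + (4 + v² + 4*v) = -2 + v² + 4*v)
X(R, J) = -3 - J
(1/s(X(0, y(2)), 6))³ = (1/((-3 - (-2 + 2² + 4*2))*6))³ = (1/((-3 - (-2 + 4 + 8))*6))³ = (1/((-3 - 1*10)*6))³ = (1/((-3 - 10)*6))³ = (1/(-13*6))³ = (1/(-78))³ = (-1/78)³ = -1/474552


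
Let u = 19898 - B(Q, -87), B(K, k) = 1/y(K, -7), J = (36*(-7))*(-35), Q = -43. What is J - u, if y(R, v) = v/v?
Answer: -11077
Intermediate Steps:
J = 8820 (J = -252*(-35) = 8820)
y(R, v) = 1
B(K, k) = 1 (B(K, k) = 1/1 = 1)
u = 19897 (u = 19898 - 1*1 = 19898 - 1 = 19897)
J - u = 8820 - 1*19897 = 8820 - 19897 = -11077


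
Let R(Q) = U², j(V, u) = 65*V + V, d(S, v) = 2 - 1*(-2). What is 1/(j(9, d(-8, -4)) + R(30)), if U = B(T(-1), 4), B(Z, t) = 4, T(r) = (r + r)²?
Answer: 1/610 ≈ 0.0016393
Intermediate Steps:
d(S, v) = 4 (d(S, v) = 2 + 2 = 4)
T(r) = 4*r² (T(r) = (2*r)² = 4*r²)
j(V, u) = 66*V
U = 4
R(Q) = 16 (R(Q) = 4² = 16)
1/(j(9, d(-8, -4)) + R(30)) = 1/(66*9 + 16) = 1/(594 + 16) = 1/610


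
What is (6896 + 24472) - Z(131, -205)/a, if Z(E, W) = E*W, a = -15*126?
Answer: 11851733/378 ≈ 31354.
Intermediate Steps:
a = -1890
(6896 + 24472) - Z(131, -205)/a = (6896 + 24472) - 131*(-205)/(-1890) = 31368 - (-26855)*(-1)/1890 = 31368 - 1*5371/378 = 31368 - 5371/378 = 11851733/378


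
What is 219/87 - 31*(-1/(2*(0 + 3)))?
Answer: 1337/174 ≈ 7.6839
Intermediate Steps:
219/87 - 31*(-1/(2*(0 + 3))) = 219*(1/87) - 31/(3*(-2)) = 73/29 - 31/(-6) = 73/29 - 31*(-1/6) = 73/29 + 31/6 = 1337/174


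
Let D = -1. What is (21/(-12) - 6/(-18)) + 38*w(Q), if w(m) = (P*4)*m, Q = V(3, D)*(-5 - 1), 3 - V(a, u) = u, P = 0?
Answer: -17/12 ≈ -1.4167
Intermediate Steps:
V(a, u) = 3 - u
Q = -24 (Q = (3 - 1*(-1))*(-5 - 1) = (3 + 1)*(-6) = 4*(-6) = -24)
w(m) = 0 (w(m) = (0*4)*m = 0*m = 0)
(21/(-12) - 6/(-18)) + 38*w(Q) = (21/(-12) - 6/(-18)) + 38*0 = (21*(-1/12) - 6*(-1/18)) + 0 = (-7/4 + ⅓) + 0 = -17/12 + 0 = -17/12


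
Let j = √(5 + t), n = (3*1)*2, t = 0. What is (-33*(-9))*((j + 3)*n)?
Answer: 5346 + 1782*√5 ≈ 9330.7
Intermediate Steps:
n = 6 (n = 3*2 = 6)
j = √5 (j = √(5 + 0) = √5 ≈ 2.2361)
(-33*(-9))*((j + 3)*n) = (-33*(-9))*((√5 + 3)*6) = 297*((3 + √5)*6) = 297*(18 + 6*√5) = 5346 + 1782*√5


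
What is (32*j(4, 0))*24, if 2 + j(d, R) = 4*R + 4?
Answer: 1536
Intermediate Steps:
j(d, R) = 2 + 4*R (j(d, R) = -2 + (4*R + 4) = -2 + (4 + 4*R) = 2 + 4*R)
(32*j(4, 0))*24 = (32*(2 + 4*0))*24 = (32*(2 + 0))*24 = (32*2)*24 = 64*24 = 1536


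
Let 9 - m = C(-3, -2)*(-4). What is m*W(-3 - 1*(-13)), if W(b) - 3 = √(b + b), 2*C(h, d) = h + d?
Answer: -3 - 2*√5 ≈ -7.4721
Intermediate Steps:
C(h, d) = d/2 + h/2 (C(h, d) = (h + d)/2 = (d + h)/2 = d/2 + h/2)
m = -1 (m = 9 - ((½)*(-2) + (½)*(-3))*(-4) = 9 - (-1 - 3/2)*(-4) = 9 - (-5)*(-4)/2 = 9 - 1*10 = 9 - 10 = -1)
W(b) = 3 + √2*√b (W(b) = 3 + √(b + b) = 3 + √(2*b) = 3 + √2*√b)
m*W(-3 - 1*(-13)) = -(3 + √2*√(-3 - 1*(-13))) = -(3 + √2*√(-3 + 13)) = -(3 + √2*√10) = -(3 + 2*√5) = -3 - 2*√5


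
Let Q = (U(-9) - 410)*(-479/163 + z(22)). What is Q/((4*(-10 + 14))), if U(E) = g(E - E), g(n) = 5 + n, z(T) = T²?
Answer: -31757265/2608 ≈ -12177.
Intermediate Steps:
U(E) = 5 (U(E) = 5 + (E - E) = 5 + 0 = 5)
Q = -31757265/163 (Q = (5 - 410)*(-479/163 + 22²) = -405*(-479*1/163 + 484) = -405*(-479/163 + 484) = -405*78413/163 = -31757265/163 ≈ -1.9483e+5)
Q/((4*(-10 + 14))) = -31757265*1/(4*(-10 + 14))/163 = -31757265/(163*(4*4)) = -31757265/163/16 = -31757265/163*1/16 = -31757265/2608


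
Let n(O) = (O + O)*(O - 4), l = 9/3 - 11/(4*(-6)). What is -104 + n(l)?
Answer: -31031/288 ≈ -107.75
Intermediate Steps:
l = 83/24 (l = 9*(⅓) - 11/(-24) = 3 - 11*(-1/24) = 3 + 11/24 = 83/24 ≈ 3.4583)
n(O) = 2*O*(-4 + O) (n(O) = (2*O)*(-4 + O) = 2*O*(-4 + O))
-104 + n(l) = -104 + 2*(83/24)*(-4 + 83/24) = -104 + 2*(83/24)*(-13/24) = -104 - 1079/288 = -31031/288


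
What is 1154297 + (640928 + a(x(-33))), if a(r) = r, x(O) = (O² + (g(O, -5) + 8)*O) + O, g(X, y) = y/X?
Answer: 1796012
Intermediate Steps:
x(O) = O + O² + O*(8 - 5/O) (x(O) = (O² + (-5/O + 8)*O) + O = (O² + (8 - 5/O)*O) + O = (O² + O*(8 - 5/O)) + O = O + O² + O*(8 - 5/O))
1154297 + (640928 + a(x(-33))) = 1154297 + (640928 + (-5 - 33*(9 - 33))) = 1154297 + (640928 + (-5 - 33*(-24))) = 1154297 + (640928 + (-5 + 792)) = 1154297 + (640928 + 787) = 1154297 + 641715 = 1796012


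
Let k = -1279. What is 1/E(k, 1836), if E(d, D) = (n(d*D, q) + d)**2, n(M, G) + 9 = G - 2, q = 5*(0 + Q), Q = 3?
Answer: 1/1625625 ≈ 6.1515e-7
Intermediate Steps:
q = 15 (q = 5*(0 + 3) = 5*3 = 15)
n(M, G) = -11 + G (n(M, G) = -9 + (G - 2) = -9 + (-2 + G) = -11 + G)
E(d, D) = (4 + d)**2 (E(d, D) = ((-11 + 15) + d)**2 = (4 + d)**2)
1/E(k, 1836) = 1/((4 - 1279)**2) = 1/((-1275)**2) = 1/1625625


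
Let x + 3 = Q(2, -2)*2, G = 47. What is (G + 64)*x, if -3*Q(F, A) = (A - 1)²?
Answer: -999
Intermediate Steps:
Q(F, A) = -(-1 + A)²/3 (Q(F, A) = -(A - 1)²/3 = -(-1 + A)²/3)
x = -9 (x = -3 - (-1 - 2)²/3*2 = -3 - ⅓*(-3)²*2 = -3 - ⅓*9*2 = -3 - 3*2 = -3 - 6 = -9)
(G + 64)*x = (47 + 64)*(-9) = 111*(-9) = -999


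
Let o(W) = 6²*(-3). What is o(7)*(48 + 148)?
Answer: -21168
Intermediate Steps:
o(W) = -108 (o(W) = 36*(-3) = -108)
o(7)*(48 + 148) = -108*(48 + 148) = -108*196 = -21168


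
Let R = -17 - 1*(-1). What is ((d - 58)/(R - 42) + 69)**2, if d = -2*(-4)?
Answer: 4104676/841 ≈ 4880.7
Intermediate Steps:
R = -16 (R = -17 + 1 = -16)
d = 8
((d - 58)/(R - 42) + 69)**2 = ((8 - 58)/(-16 - 42) + 69)**2 = (-50/(-58) + 69)**2 = (-50*(-1/58) + 69)**2 = (25/29 + 69)**2 = (2026/29)**2 = 4104676/841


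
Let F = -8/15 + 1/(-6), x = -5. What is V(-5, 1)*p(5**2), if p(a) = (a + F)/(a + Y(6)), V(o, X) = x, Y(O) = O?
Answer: -243/62 ≈ -3.9194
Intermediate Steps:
V(o, X) = -5
F = -7/10 (F = -8*1/15 + 1*(-1/6) = -8/15 - 1/6 = -7/10 ≈ -0.70000)
p(a) = (-7/10 + a)/(6 + a) (p(a) = (a - 7/10)/(a + 6) = (-7/10 + a)/(6 + a))
V(-5, 1)*p(5**2) = -5*(-7/10 + 5**2)/(6 + 5**2) = -5*(-7/10 + 25)/(6 + 25) = -5*243/(31*10) = -5*243/310 = -243/62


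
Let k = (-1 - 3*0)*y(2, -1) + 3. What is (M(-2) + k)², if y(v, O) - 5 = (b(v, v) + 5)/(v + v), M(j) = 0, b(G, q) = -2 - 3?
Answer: 4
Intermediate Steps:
b(G, q) = -5
y(v, O) = 5 (y(v, O) = 5 + (-5 + 5)/(v + v) = 5 + 0/((2*v)) = 5 + 0*(1/(2*v)) = 5 + 0 = 5)
k = -2 (k = (-1 - 3*0)*5 + 3 = (-1 + 0)*5 + 3 = -1*5 + 3 = -5 + 3 = -2)
(M(-2) + k)² = (0 - 2)² = (-2)² = 4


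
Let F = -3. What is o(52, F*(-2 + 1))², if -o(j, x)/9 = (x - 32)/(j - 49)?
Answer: 7569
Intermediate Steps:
o(j, x) = -9*(-32 + x)/(-49 + j) (o(j, x) = -9*(x - 32)/(j - 49) = -9*(-32 + x)/(-49 + j))
o(52, F*(-2 + 1))² = (9*(32 - (-3)*(-2 + 1))/(-49 + 52))² = (9*(32 - (-3)*(-1))/3)² = (9*(⅓)*(32 - 1*3))² = (9*(⅓)*(32 - 3))² = (9*(⅓)*29)² = 87² = 7569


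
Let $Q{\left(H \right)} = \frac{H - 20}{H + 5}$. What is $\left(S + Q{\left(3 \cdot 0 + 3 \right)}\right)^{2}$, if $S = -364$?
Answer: $\frac{8579041}{64} \approx 1.3405 \cdot 10^{5}$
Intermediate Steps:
$Q{\left(H \right)} = \frac{-20 + H}{5 + H}$
$\left(S + Q{\left(3 \cdot 0 + 3 \right)}\right)^{2} = \left(-364 + \frac{-20 + \left(3 \cdot 0 + 3\right)}{5 + \left(3 \cdot 0 + 3\right)}\right)^{2} = \left(-364 + \frac{-20 + \left(0 + 3\right)}{5 + \left(0 + 3\right)}\right)^{2} = \left(-364 + \frac{-20 + 3}{5 + 3}\right)^{2} = \left(-364 + \frac{1}{8} \left(-17\right)\right)^{2} = \left(-364 - \frac{17}{8}\right)^{2} = \left(- \frac{2929}{8}\right)^{2} = \frac{8579041}{64}$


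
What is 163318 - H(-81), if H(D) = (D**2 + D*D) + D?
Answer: 150277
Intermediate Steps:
H(D) = D + 2*D**2 (H(D) = (D**2 + D**2) + D = 2*D**2 + D = D + 2*D**2)
163318 - H(-81) = 163318 - (-81)*(1 + 2*(-81)) = 163318 - (-81)*(1 - 162) = 163318 - (-81)*(-161) = 163318 - 1*13041 = 163318 - 13041 = 150277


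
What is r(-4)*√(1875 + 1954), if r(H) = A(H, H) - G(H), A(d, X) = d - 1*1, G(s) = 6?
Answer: -11*√3829 ≈ -680.67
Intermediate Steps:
A(d, X) = -1 + d (A(d, X) = d - 1 = -1 + d)
r(H) = -7 + H (r(H) = (-1 + H) - 1*6 = (-1 + H) - 6 = -7 + H)
r(-4)*√(1875 + 1954) = (-7 - 4)*√(1875 + 1954) = -11*√3829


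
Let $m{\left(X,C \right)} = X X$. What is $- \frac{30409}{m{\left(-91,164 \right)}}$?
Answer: $- \frac{30409}{8281} \approx -3.6721$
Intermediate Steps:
$m{\left(X,C \right)} = X^{2}$
$- \frac{30409}{m{\left(-91,164 \right)}} = - \frac{30409}{\left(-91\right)^{2}} = - \frac{30409}{8281}$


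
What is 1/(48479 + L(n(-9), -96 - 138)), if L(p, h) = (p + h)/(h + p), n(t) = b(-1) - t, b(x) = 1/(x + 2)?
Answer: 1/48480 ≈ 2.0627e-5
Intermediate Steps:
b(x) = 1/(2 + x)
n(t) = 1 - t (n(t) = 1/(2 - 1) - t = 1/1 - t = 1 - t)
L(p, h) = 1 (L(p, h) = (h + p)/(h + p) = 1)
1/(48479 + L(n(-9), -96 - 138)) = 1/(48479 + 1) = 1/48480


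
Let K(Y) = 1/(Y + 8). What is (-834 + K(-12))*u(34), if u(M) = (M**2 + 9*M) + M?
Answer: -1248038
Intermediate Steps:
u(M) = M**2 + 10*M
K(Y) = 1/(8 + Y)
(-834 + K(-12))*u(34) = (-834 + 1/(8 - 12))*(34*(10 + 34)) = (-834 + 1/(-4))*(34*44) = (-834 - 1/4)*1496 = -3337/4*1496 = -1248038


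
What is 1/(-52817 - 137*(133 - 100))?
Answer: -1/57338 ≈ -1.7440e-5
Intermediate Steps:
1/(-52817 - 137*(133 - 100)) = 1/(-52817 - 137*33) = 1/(-52817 - 4521) = 1/(-57338) = -1/57338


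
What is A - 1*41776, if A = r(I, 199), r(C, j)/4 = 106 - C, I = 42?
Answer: -41520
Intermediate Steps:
r(C, j) = 424 - 4*C (r(C, j) = 4*(106 - C) = 424 - 4*C)
A = 256 (A = 424 - 4*42 = 424 - 168 = 256)
A - 1*41776 = 256 - 1*41776 = 256 - 41776 = -41520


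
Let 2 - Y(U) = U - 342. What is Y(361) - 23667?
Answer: -23684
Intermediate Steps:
Y(U) = 344 - U (Y(U) = 2 - (U - 342) = 2 - (-342 + U) = 2 + (342 - U) = 344 - U)
Y(361) - 23667 = (344 - 1*361) - 23667 = (344 - 361) - 23667 = -17 - 23667 = -23684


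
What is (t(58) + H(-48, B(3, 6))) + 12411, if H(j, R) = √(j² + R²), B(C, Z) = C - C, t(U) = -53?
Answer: 12406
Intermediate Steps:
B(C, Z) = 0
H(j, R) = √(R² + j²)
(t(58) + H(-48, B(3, 6))) + 12411 = (-53 + √(0² + (-48)²)) + 12411 = (-53 + √(0 + 2304)) + 12411 = (-53 + √2304) + 12411 = (-53 + 48) + 12411 = -5 + 12411 = 12406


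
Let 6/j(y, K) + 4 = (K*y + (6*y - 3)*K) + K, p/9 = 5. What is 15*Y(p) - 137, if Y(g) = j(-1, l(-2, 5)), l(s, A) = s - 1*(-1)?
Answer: -119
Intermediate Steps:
p = 45 (p = 9*5 = 45)
l(s, A) = 1 + s (l(s, A) = s + 1 = 1 + s)
j(y, K) = 6/(-4 + K + K*y + K*(-3 + 6*y)) (j(y, K) = 6/(-4 + ((K*y + (6*y - 3)*K) + K)) = 6/(-4 + ((K*y + (-3 + 6*y)*K) + K)) = 6/(-4 + ((K*y + K*(-3 + 6*y)) + K)) = 6/(-4 + (K + K*y + K*(-3 + 6*y))) = 6/(-4 + K + K*y + K*(-3 + 6*y)))
Y(g) = 6/5 (Y(g) = 6/(-4 - 2*(1 - 2) + 7*(1 - 2)*(-1)) = 6/(-4 - 2*(-1) + 7*(-1)*(-1)) = 6/(-4 + 2 + 7) = 6/5)
15*Y(p) - 137 = 15*(6/5) - 137 = 18 - 137 = -119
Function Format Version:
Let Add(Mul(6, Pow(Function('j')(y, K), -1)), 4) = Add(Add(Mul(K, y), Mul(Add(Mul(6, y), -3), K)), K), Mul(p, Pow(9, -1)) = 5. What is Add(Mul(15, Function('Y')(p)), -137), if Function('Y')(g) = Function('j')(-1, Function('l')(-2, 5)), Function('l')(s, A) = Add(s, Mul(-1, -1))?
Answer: -119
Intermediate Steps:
p = 45 (p = Mul(9, 5) = 45)
Function('l')(s, A) = Add(1, s) (Function('l')(s, A) = Add(s, 1) = Add(1, s))
Function('j')(y, K) = Mul(6, Pow(Add(-4, K, Mul(K, y), Mul(K, Add(-3, Mul(6, y)))), -1)) (Function('j')(y, K) = Mul(6, Pow(Add(-4, Add(Add(Mul(K, y), Mul(Add(Mul(6, y), -3), K)), K)), -1)) = Mul(6, Pow(Add(-4, Add(Add(Mul(K, y), Mul(Add(-3, Mul(6, y)), K)), K)), -1)) = Mul(6, Pow(Add(-4, Add(Add(Mul(K, y), Mul(K, Add(-3, Mul(6, y)))), K)), -1)) = Mul(6, Pow(Add(-4, Add(K, Mul(K, y), Mul(K, Add(-3, Mul(6, y))))), -1)) = Mul(6, Pow(Add(-4, K, Mul(K, y), Mul(K, Add(-3, Mul(6, y)))), -1)))
Function('Y')(g) = Rational(6, 5) (Function('Y')(g) = Mul(6, Pow(Add(-4, Mul(-2, Add(1, -2)), Mul(7, Add(1, -2), -1)), -1)) = Mul(6, Pow(Add(-4, Mul(-2, -1), Mul(7, -1, -1)), -1)) = Mul(6, Pow(Add(-4, 2, 7), -1)) = Mul(6, Pow(5, -1)) = Mul(6, Rational(1, 5)) = Rational(6, 5))
Add(Mul(15, Function('Y')(p)), -137) = Add(Mul(15, Rational(6, 5)), -137) = Add(18, -137) = -119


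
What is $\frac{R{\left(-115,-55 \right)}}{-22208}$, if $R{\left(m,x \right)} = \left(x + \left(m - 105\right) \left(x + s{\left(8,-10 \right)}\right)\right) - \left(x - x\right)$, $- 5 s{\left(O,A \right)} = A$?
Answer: $- \frac{11605}{22208} \approx -0.52256$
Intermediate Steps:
$s{\left(O,A \right)} = - \frac{A}{5}$
$R{\left(m,x \right)} = x + \left(-105 + m\right) \left(2 + x\right)$ ($R{\left(m,x \right)} = \left(x + \left(m - 105\right) \left(x - -2\right)\right) - \left(x - x\right) = \left(x + \left(-105 + m\right) \left(x + 2\right)\right) - 0 = \left(x + \left(-105 + m\right) \left(2 + x\right)\right) + 0 = x + \left(-105 + m\right) \left(2 + x\right)$)
$\frac{R{\left(-115,-55 \right)}}{-22208} = \frac{-210 - -5720 + 2 \left(-115\right) - -6325}{-22208} = \left(-210 + 5720 - 230 + 6325\right) \left(- \frac{1}{22208}\right) = 11605 \left(- \frac{1}{22208}\right) = - \frac{11605}{22208}$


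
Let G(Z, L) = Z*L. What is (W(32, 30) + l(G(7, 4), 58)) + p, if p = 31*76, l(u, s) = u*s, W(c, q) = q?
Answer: 4010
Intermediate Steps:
G(Z, L) = L*Z
l(u, s) = s*u
p = 2356
(W(32, 30) + l(G(7, 4), 58)) + p = (30 + 58*(4*7)) + 2356 = (30 + 58*28) + 2356 = (30 + 1624) + 2356 = 1654 + 2356 = 4010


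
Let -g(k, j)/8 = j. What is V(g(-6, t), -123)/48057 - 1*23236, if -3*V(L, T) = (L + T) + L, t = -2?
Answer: -3349957265/144171 ≈ -23236.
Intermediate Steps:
g(k, j) = -8*j
V(L, T) = -2*L/3 - T/3 (V(L, T) = -((L + T) + L)/3 = -(T + 2*L)/3 = -2*L/3 - T/3)
V(g(-6, t), -123)/48057 - 1*23236 = (-(-16)*(-2)/3 - ⅓*(-123))/48057 - 1*23236 = (-⅔*16 + 41)*(1/48057) - 23236 = (-32/3 + 41)*(1/48057) - 23236 = (91/3)*(1/48057) - 23236 = 91/144171 - 23236 = -3349957265/144171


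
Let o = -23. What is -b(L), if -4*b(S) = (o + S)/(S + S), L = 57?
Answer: 17/228 ≈ 0.074561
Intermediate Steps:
b(S) = -(-23 + S)/(8*S) (b(S) = -(-23 + S)/(4*(S + S)) = -(-23 + S)/(4*(2*S)) = -(-23 + S)*1/(2*S)/4 = -(-23 + S)/(8*S))
-b(L) = -(23 - 1*57)/(8*57) = -(23 - 57)/(8*57) = -(-34)/(8*57) = -1*(-17/228) = 17/228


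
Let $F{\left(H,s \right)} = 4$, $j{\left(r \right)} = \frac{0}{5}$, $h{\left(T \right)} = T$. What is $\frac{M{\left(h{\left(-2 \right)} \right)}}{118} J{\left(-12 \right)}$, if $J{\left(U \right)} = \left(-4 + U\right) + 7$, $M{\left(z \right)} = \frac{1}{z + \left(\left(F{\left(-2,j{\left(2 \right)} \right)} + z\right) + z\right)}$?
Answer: $\frac{9}{236} \approx 0.038136$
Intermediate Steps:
$j{\left(r \right)} = 0$ ($j{\left(r \right)} = 0 \cdot \frac{1}{5} = 0$)
$M{\left(z \right)} = \frac{1}{4 + 3 z}$ ($M{\left(z \right)} = \frac{1}{z + \left(\left(4 + z\right) + z\right)} = \frac{1}{z + \left(4 + 2 z\right)} = \frac{1}{4 + 3 z}$)
$J{\left(U \right)} = 3 + U$
$\frac{M{\left(h{\left(-2 \right)} \right)}}{118} J{\left(-12 \right)} = \frac{1}{\left(4 + 3 \left(-2\right)\right) 118} \left(3 - 12\right) = \frac{1}{4 - 6} \cdot \frac{1}{118} \left(-9\right) = \frac{1}{-2} \cdot \frac{1}{118} \left(-9\right) = \left(- \frac{1}{2}\right) \frac{1}{118} \left(-9\right) = \left(- \frac{1}{236}\right) \left(-9\right) = \frac{9}{236}$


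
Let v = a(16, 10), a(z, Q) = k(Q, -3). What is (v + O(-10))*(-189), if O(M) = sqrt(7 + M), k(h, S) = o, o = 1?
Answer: -189 - 189*I*sqrt(3) ≈ -189.0 - 327.36*I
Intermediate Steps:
k(h, S) = 1
a(z, Q) = 1
v = 1
(v + O(-10))*(-189) = (1 + sqrt(7 - 10))*(-189) = (1 + sqrt(-3))*(-189) = (1 + I*sqrt(3))*(-189) = -189 - 189*I*sqrt(3)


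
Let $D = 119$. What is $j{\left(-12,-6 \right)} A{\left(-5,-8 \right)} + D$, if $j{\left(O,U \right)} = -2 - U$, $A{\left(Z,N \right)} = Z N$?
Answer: $279$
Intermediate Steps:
$A{\left(Z,N \right)} = N Z$
$j{\left(-12,-6 \right)} A{\left(-5,-8 \right)} + D = \left(-2 - -6\right) \left(\left(-8\right) \left(-5\right)\right) + 119 = \left(-2 + 6\right) 40 + 119 = 4 \cdot 40 + 119 = 160 + 119 = 279$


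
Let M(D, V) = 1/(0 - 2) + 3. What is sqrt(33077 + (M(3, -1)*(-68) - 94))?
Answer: sqrt(32813) ≈ 181.14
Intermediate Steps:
M(D, V) = 5/2 (M(D, V) = 1/(-2) + 3 = -1/2 + 3 = 5/2)
sqrt(33077 + (M(3, -1)*(-68) - 94)) = sqrt(33077 + ((5/2)*(-68) - 94)) = sqrt(33077 + (-170 - 94)) = sqrt(33077 - 264) = sqrt(32813)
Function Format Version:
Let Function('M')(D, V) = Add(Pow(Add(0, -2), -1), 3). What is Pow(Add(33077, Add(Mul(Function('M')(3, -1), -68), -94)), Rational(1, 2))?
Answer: Pow(32813, Rational(1, 2)) ≈ 181.14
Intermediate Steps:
Function('M')(D, V) = Rational(5, 2) (Function('M')(D, V) = Add(Pow(-2, -1), 3) = Add(Rational(-1, 2), 3) = Rational(5, 2))
Pow(Add(33077, Add(Mul(Function('M')(3, -1), -68), -94)), Rational(1, 2)) = Pow(Add(33077, Add(Mul(Rational(5, 2), -68), -94)), Rational(1, 2)) = Pow(Add(33077, Add(-170, -94)), Rational(1, 2)) = Pow(Add(33077, -264), Rational(1, 2)) = Pow(32813, Rational(1, 2))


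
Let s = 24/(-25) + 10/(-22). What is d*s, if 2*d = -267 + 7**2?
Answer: 42401/275 ≈ 154.19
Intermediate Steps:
s = -389/275 (s = 24*(-1/25) + 10*(-1/22) = -24/25 - 5/11 = -389/275 ≈ -1.4145)
d = -109 (d = (-267 + 7**2)/2 = (-267 + 49)/2 = (1/2)*(-218) = -109)
d*s = -109*(-389/275) = 42401/275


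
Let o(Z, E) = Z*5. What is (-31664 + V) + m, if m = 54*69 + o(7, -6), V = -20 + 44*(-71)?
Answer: -31047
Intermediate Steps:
V = -3144 (V = -20 - 3124 = -3144)
o(Z, E) = 5*Z
m = 3761 (m = 54*69 + 5*7 = 3726 + 35 = 3761)
(-31664 + V) + m = (-31664 - 3144) + 3761 = -34808 + 3761 = -31047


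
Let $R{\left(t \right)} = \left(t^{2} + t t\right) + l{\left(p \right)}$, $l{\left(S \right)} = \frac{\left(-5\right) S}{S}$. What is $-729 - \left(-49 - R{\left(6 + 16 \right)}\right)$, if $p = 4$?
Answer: $283$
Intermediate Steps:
$l{\left(S \right)} = -5$
$R{\left(t \right)} = -5 + 2 t^{2}$ ($R{\left(t \right)} = \left(t^{2} + t t\right) - 5 = \left(t^{2} + t^{2}\right) - 5 = 2 t^{2} - 5 = -5 + 2 t^{2}$)
$-729 - \left(-49 - R{\left(6 + 16 \right)}\right) = -729 - \left(-44 - 2 \left(6 + 16\right)^{2}\right) = -729 + \left(\left(\left(-5 + 2 \cdot 22^{2}\right) + 833\right) - 784\right) = -729 + \left(\left(\left(-5 + 2 \cdot 484\right) + 833\right) - 784\right) = -729 + \left(\left(\left(-5 + 968\right) + 833\right) - 784\right) = -729 + \left(\left(963 + 833\right) - 784\right) = -729 + \left(1796 - 784\right) = -729 + 1012 = 283$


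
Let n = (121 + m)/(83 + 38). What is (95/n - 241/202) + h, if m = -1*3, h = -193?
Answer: -576699/5959 ≈ -96.778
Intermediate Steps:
m = -3
n = 118/121 (n = (121 - 3)/(83 + 38) = 118/121 ≈ 0.97521)
(95/n - 241/202) + h = (95/(118/121) - 241/202) - 193 = (95*(121/118) - 241*1/202) - 193 = (11495/118 - 241/202) - 193 = 573388/5959 - 193 = -576699/5959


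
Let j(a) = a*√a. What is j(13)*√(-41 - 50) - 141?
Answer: -141 + 169*I*√7 ≈ -141.0 + 447.13*I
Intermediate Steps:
j(a) = a^(3/2)
j(13)*√(-41 - 50) - 141 = 13^(3/2)*√(-41 - 50) - 141 = (13*√13)*√(-91) - 141 = (13*√13)*(I*√91) - 141 = 169*I*√7 - 141 = -141 + 169*I*√7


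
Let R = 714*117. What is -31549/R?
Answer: -4507/11934 ≈ -0.37766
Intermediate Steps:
R = 83538
-31549/R = -31549/83538 = -31549*1/83538 = -4507/11934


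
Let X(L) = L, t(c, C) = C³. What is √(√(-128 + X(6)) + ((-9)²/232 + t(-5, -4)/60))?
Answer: √(-2172390 + 3027600*I*√122)/1740 ≈ 2.275 + 2.4276*I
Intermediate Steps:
√(√(-128 + X(6)) + ((-9)²/232 + t(-5, -4)/60)) = √(√(-128 + 6) + ((-9)²/232 + (-4)³/60)) = √(√(-122) + (81*(1/232) - 64*1/60)) = √(I*√122 + (81/232 - 16/15)) = √(I*√122 - 2497/3480) = √(-2497/3480 + I*√122)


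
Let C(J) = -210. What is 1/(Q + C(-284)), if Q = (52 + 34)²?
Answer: 1/7186 ≈ 0.00013916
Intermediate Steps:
Q = 7396 (Q = 86² = 7396)
1/(Q + C(-284)) = 1/(7396 - 210) = 1/7186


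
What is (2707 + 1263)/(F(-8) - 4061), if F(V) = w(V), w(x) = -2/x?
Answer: -15880/16243 ≈ -0.97765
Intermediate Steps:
F(V) = -2/V
(2707 + 1263)/(F(-8) - 4061) = (2707 + 1263)/(-2/(-8) - 4061) = 3970/(-2*(-⅛) - 4061) = 3970/(¼ - 4061) = 3970/(-16243/4) = 3970*(-4/16243) = -15880/16243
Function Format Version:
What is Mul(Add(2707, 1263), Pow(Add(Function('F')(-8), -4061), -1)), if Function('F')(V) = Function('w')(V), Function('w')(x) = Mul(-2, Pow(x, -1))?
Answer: Rational(-15880, 16243) ≈ -0.97765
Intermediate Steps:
Function('F')(V) = Mul(-2, Pow(V, -1))
Mul(Add(2707, 1263), Pow(Add(Function('F')(-8), -4061), -1)) = Mul(Add(2707, 1263), Pow(Add(Mul(-2, Pow(-8, -1)), -4061), -1)) = Mul(3970, Pow(Add(Mul(-2, Rational(-1, 8)), -4061), -1)) = Mul(3970, Pow(Add(Rational(1, 4), -4061), -1)) = Mul(3970, Pow(Rational(-16243, 4), -1)) = Mul(3970, Rational(-4, 16243)) = Rational(-15880, 16243)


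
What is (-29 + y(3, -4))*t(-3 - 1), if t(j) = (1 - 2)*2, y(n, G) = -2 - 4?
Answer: 70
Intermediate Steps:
y(n, G) = -6
t(j) = -2 (t(j) = -1*2 = -2)
(-29 + y(3, -4))*t(-3 - 1) = (-29 - 6)*(-2) = -35*(-2) = 70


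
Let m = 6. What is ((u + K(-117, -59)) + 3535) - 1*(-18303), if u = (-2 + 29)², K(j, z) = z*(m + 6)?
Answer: 21859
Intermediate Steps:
K(j, z) = 12*z (K(j, z) = z*(6 + 6) = z*12 = 12*z)
u = 729 (u = 27² = 729)
((u + K(-117, -59)) + 3535) - 1*(-18303) = ((729 + 12*(-59)) + 3535) - 1*(-18303) = ((729 - 708) + 3535) + 18303 = (21 + 3535) + 18303 = 3556 + 18303 = 21859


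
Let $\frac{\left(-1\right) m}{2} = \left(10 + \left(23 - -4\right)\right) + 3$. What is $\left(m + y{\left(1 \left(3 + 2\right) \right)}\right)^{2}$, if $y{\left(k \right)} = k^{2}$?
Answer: $3025$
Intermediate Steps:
$m = -80$ ($m = - 2 \left(\left(10 + \left(23 - -4\right)\right) + 3\right) = - 2 \left(\left(10 + \left(23 + 4\right)\right) + 3\right) = - 2 \left(\left(10 + 27\right) + 3\right) = - 2 \left(37 + 3\right) = \left(-2\right) 40 = -80$)
$\left(m + y{\left(1 \left(3 + 2\right) \right)}\right)^{2} = \left(-80 + \left(1 \left(3 + 2\right)\right)^{2}\right)^{2} = \left(-80 + \left(1 \cdot 5\right)^{2}\right)^{2} = \left(-80 + 5^{2}\right)^{2} = \left(-80 + 25\right)^{2} = \left(-55\right)^{2} = 3025$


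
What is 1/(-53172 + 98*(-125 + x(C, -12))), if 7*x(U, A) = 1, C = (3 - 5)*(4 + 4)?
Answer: -1/65408 ≈ -1.5289e-5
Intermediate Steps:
C = -16 (C = -2*8 = -16)
x(U, A) = ⅐ (x(U, A) = (⅐)*1 = ⅐)
1/(-53172 + 98*(-125 + x(C, -12))) = 1/(-53172 + 98*(-125 + ⅐)) = 1/(-53172 + 98*(-874/7)) = 1/(-53172 - 12236) = 1/(-65408) = -1/65408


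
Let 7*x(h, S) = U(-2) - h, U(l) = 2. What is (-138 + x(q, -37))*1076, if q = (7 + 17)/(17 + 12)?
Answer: -30106480/203 ≈ -1.4831e+5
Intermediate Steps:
q = 24/29 ≈ 0.82759
x(h, S) = 2/7 - h/7 (x(h, S) = (2 - h)/7 = 2/7 - h/7)
(-138 + x(q, -37))*1076 = (-138 + (2/7 - ⅐*24/29))*1076 = (-138 + (2/7 - 24/203))*1076 = (-138 + 34/203)*1076 = -27980/203*1076 = -30106480/203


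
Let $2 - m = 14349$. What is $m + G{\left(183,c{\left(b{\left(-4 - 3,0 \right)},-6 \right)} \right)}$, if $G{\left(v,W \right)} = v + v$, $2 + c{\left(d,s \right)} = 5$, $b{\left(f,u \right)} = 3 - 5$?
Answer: $-13981$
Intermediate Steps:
$m = -14347$ ($m = 2 - 14349 = -14347$)
$b{\left(f,u \right)} = -2$ ($b{\left(f,u \right)} = 3 - 5 = -2$)
$c{\left(d,s \right)} = 3$ ($c{\left(d,s \right)} = -2 + 5 = 3$)
$G{\left(v,W \right)} = 2 v$
$m + G{\left(183,c{\left(b{\left(-4 - 3,0 \right)},-6 \right)} \right)} = -14347 + 2 \cdot 183 = -14347 + 366 = -13981$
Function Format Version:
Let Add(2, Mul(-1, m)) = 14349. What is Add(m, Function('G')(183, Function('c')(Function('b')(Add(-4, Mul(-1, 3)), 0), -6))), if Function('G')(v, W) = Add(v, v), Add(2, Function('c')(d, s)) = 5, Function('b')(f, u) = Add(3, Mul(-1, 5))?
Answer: -13981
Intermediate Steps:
m = -14347 (m = Add(2, Mul(-1, 14349)) = Add(2, -14349) = -14347)
Function('b')(f, u) = -2 (Function('b')(f, u) = Add(3, -5) = -2)
Function('c')(d, s) = 3 (Function('c')(d, s) = Add(-2, 5) = 3)
Function('G')(v, W) = Mul(2, v)
Add(m, Function('G')(183, Function('c')(Function('b')(Add(-4, Mul(-1, 3)), 0), -6))) = Add(-14347, Mul(2, 183)) = Add(-14347, 366) = -13981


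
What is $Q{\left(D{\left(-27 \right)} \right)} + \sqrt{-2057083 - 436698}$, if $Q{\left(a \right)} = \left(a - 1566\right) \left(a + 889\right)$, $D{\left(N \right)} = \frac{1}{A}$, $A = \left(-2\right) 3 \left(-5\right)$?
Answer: $- \frac{1252976909}{900} + 17 i \sqrt{8629} \approx -1.3922 \cdot 10^{6} + 1579.2 i$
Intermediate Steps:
$A = 30$ ($A = \left(-6\right) \left(-5\right) = 30$)
$D{\left(N \right)} = \frac{1}{30}$
$Q{\left(a \right)} = \left(-1566 + a\right) \left(889 + a\right)$
$Q{\left(D{\left(-27 \right)} \right)} + \sqrt{-2057083 - 436698} = \left(-1392174 + \left(\frac{1}{30}\right)^{2} - \frac{677}{30}\right) + \sqrt{-2057083 - 436698} = \left(-1392174 + \frac{1}{900} - \frac{677}{30}\right) + \sqrt{-2493781} = - \frac{1252976909}{900} + 17 i \sqrt{8629}$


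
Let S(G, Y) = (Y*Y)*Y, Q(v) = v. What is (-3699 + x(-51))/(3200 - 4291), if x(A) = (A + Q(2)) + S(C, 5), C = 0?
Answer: 3623/1091 ≈ 3.3208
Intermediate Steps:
S(G, Y) = Y**3 (S(G, Y) = Y**2*Y = Y**3)
x(A) = 127 + A (x(A) = (A + 2) + 5**3 = (2 + A) + 125 = 127 + A)
(-3699 + x(-51))/(3200 - 4291) = (-3699 + (127 - 51))/(3200 - 4291) = (-3699 + 76)/(-1091) = -3623*(-1/1091) = 3623/1091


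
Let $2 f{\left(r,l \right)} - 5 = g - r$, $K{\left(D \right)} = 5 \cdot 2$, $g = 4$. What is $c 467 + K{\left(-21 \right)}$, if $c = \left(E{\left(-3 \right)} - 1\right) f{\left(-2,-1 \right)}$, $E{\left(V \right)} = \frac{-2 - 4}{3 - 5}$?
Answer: $5147$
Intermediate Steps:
$K{\left(D \right)} = 10$
$f{\left(r,l \right)} = \frac{9}{2} - \frac{r}{2}$ ($f{\left(r,l \right)} = \frac{5}{2} + \frac{4 - r}{2} = \frac{5}{2} - \left(-2 + \frac{r}{2}\right) = \frac{9}{2} - \frac{r}{2}$)
$E{\left(V \right)} = 3$ ($E{\left(V \right)} = - \frac{6}{-2} = \left(-6\right) \left(- \frac{1}{2}\right) = 3$)
$c = 11$ ($c = \left(3 - 1\right) \left(\frac{9}{2} - -1\right) = 2 \left(\frac{9}{2} + 1\right) = 2 \cdot \frac{11}{2} = 11$)
$c 467 + K{\left(-21 \right)} = 11 \cdot 467 + 10 = 5137 + 10 = 5147$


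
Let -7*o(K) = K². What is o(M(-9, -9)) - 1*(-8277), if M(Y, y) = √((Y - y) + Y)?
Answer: 57948/7 ≈ 8278.3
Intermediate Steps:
M(Y, y) = √(-y + 2*Y)
o(K) = -K²/7
o(M(-9, -9)) - 1*(-8277) = -(√(-1*(-9) + 2*(-9)))²/7 - 1*(-8277) = -(√(9 - 18))²/7 + 8277 = -(√(-9))²/7 + 8277 = -(3*I)²/7 + 8277 = -⅐*(-9) + 8277 = 9/7 + 8277 = 57948/7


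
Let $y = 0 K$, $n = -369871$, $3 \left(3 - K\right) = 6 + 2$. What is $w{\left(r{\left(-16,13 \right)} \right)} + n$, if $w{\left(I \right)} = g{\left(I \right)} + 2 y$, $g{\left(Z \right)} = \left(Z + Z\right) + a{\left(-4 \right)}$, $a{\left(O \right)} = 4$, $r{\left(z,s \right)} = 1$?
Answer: $-369865$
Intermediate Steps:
$K = \frac{1}{3}$ ($K = 3 - \frac{6 + 2}{3} = 3 - \frac{8}{3} = \frac{1}{3} \approx 0.33333$)
$y = 0$ ($y = 0 \cdot \frac{1}{3} = 0$)
$g{\left(Z \right)} = 4 + 2 Z$ ($g{\left(Z \right)} = \left(Z + Z\right) + 4 = 2 Z + 4 = 4 + 2 Z$)
$w{\left(I \right)} = 4 + 2 I$ ($w{\left(I \right)} = \left(4 + 2 I\right) + 2 \cdot 0 = \left(4 + 2 I\right) + 0 = 4 + 2 I$)
$w{\left(r{\left(-16,13 \right)} \right)} + n = \left(4 + 2 \cdot 1\right) - 369871 = \left(4 + 2\right) - 369871 = 6 - 369871 = -369865$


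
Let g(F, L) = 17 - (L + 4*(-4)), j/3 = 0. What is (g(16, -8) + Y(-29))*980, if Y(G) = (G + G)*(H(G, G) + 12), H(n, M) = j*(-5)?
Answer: -641900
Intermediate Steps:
j = 0 (j = 3*0 = 0)
H(n, M) = 0 (H(n, M) = 0*(-5) = 0)
g(F, L) = 33 - L (g(F, L) = 17 - (L - 16) = 17 - (-16 + L) = 17 + (16 - L) = 33 - L)
Y(G) = 24*G (Y(G) = (G + G)*(0 + 12) = (2*G)*12 = 24*G)
(g(16, -8) + Y(-29))*980 = ((33 - 1*(-8)) + 24*(-29))*980 = ((33 + 8) - 696)*980 = (41 - 696)*980 = -655*980 = -641900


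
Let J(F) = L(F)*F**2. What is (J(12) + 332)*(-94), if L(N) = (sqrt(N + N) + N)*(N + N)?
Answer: -3929576 - 649728*sqrt(6) ≈ -5.5211e+6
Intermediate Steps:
L(N) = 2*N*(N + sqrt(2)*sqrt(N)) (L(N) = (sqrt(2*N) + N)*(2*N) = (sqrt(2)*sqrt(N) + N)*(2*N) = (N + sqrt(2)*sqrt(N))*(2*N) = 2*N*(N + sqrt(2)*sqrt(N)))
J(F) = F**2*(2*F**2 + 2*sqrt(2)*F**(3/2)) (J(F) = (2*F**2 + 2*sqrt(2)*F**(3/2))*F**2 = F**2*(2*F**2 + 2*sqrt(2)*F**(3/2)))
(J(12) + 332)*(-94) = ((2*12**4 + 2*sqrt(2)*12**(7/2)) + 332)*(-94) = ((2*20736 + 2*sqrt(2)*(3456*sqrt(3))) + 332)*(-94) = ((41472 + 6912*sqrt(6)) + 332)*(-94) = (41804 + 6912*sqrt(6))*(-94) = -3929576 - 649728*sqrt(6)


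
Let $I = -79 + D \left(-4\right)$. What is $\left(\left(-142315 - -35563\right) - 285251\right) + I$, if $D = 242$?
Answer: $-393050$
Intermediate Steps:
$I = -1047$ ($I = -79 + 242 \left(-4\right) = -79 - 968 = -1047$)
$\left(\left(-142315 - -35563\right) - 285251\right) + I = \left(\left(-142315 - -35563\right) - 285251\right) - 1047 = \left(\left(-142315 + 35563\right) - 285251\right) - 1047 = \left(-106752 - 285251\right) - 1047 = -392003 - 1047 = -393050$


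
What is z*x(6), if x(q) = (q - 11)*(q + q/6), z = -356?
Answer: 12460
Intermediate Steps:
x(q) = 7*q*(-11 + q)/6 (x(q) = (-11 + q)*(q + q*(⅙)) = (-11 + q)*(q + q/6) = (-11 + q)*(7*q/6) = 7*q*(-11 + q)/6)
z*x(6) = -1246*6*(-11 + 6)/3 = -1246*6*(-5)/3 = -356*(-35) = 12460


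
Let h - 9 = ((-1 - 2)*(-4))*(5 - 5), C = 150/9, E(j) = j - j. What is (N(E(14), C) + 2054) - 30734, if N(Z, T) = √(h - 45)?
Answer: -28680 + 6*I ≈ -28680.0 + 6.0*I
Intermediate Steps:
E(j) = 0
C = 50/3 (C = 150*(⅑) = 50/3 ≈ 16.667)
h = 9 (h = 9 + ((-1 - 2)*(-4))*(5 - 5) = 9 - 3*(-4)*0 = 9 + 12*0 = 9 + 0 = 9)
N(Z, T) = 6*I (N(Z, T) = √(9 - 45) = √(-36) = 6*I)
(N(E(14), C) + 2054) - 30734 = (6*I + 2054) - 30734 = (2054 + 6*I) - 30734 = -28680 + 6*I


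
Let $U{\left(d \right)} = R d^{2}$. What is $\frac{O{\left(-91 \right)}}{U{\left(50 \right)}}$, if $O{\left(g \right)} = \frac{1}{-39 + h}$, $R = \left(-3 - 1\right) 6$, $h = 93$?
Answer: $- \frac{1}{3240000} \approx -3.0864 \cdot 10^{-7}$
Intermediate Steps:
$R = -24$ ($R = \left(-4\right) 6 = -24$)
$O{\left(g \right)} = \frac{1}{54}$ ($O{\left(g \right)} = \frac{1}{-39 + 93} = \frac{1}{54}$)
$U{\left(d \right)} = - 24 d^{2}$
$\frac{O{\left(-91 \right)}}{U{\left(50 \right)}} = \frac{1}{54 \left(- 24 \cdot 50^{2}\right)} = \frac{1}{54 \left(\left(-24\right) 2500\right)} = \frac{1}{54 \left(-60000\right)} = \frac{1}{54} \left(- \frac{1}{60000}\right) = - \frac{1}{3240000}$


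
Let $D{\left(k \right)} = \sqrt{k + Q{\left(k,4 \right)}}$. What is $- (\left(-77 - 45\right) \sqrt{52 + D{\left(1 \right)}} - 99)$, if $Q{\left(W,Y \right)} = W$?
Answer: $99 + 122 \sqrt{52 + \sqrt{2}} \approx 990.64$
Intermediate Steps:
$D{\left(k \right)} = \sqrt{2} \sqrt{k}$ ($D{\left(k \right)} = \sqrt{k + k} = \sqrt{2 k} = \sqrt{2} \sqrt{k}$)
$- (\left(-77 - 45\right) \sqrt{52 + D{\left(1 \right)}} - 99) = - (\left(-77 - 45\right) \sqrt{52 + \sqrt{2} \sqrt{1}} - 99) = - (\left(-77 - 45\right) \sqrt{52 + \sqrt{2} \cdot 1} - 99) = - (- 122 \sqrt{52 + \sqrt{2}} - 99) = - (-99 - 122 \sqrt{52 + \sqrt{2}}) = 99 + 122 \sqrt{52 + \sqrt{2}}$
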